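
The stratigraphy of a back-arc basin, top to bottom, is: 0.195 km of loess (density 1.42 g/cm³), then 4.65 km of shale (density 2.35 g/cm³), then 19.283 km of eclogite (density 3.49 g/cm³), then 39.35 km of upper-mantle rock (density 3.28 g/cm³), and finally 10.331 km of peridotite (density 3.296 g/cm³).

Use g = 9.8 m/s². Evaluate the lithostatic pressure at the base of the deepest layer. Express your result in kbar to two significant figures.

loess: 1420 kg/m³ × 9.8 m/s² × 195 m = 2.714×10^6 Pa = 0.02714 kbar
shale: 2350 kg/m³ × 9.8 m/s² × 4650 m = 1.071×10^8 Pa = 1.071 kbar
eclogite: 3490 kg/m³ × 9.8 m/s² × 19283 m = 6.595×10^8 Pa = 6.595 kbar
upper-mantle rock: 3280 kg/m³ × 9.8 m/s² × 39350 m = 1.265×10^9 Pa = 12.65 kbar
peridotite: 3296 kg/m³ × 9.8 m/s² × 10331 m = 3.337×10^8 Pa = 3.337 kbar
Total = 0.02714 + 1.071 + 6.595 + 12.65 + 3.337 = 23.679 kbar

24 kbar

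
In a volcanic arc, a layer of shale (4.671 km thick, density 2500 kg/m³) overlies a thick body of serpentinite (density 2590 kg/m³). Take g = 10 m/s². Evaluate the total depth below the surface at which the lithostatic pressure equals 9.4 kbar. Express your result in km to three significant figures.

Pressure at base of upper layers: 2500×10×4671 = 1.168×10^8 Pa = 1.168 kbar
Remaining pressure to be supplied by serpentinite: 9.400×10^8 − 1.168×10^8 = 8.232×10^8 Pa
Additional depth in serpentinite = 8.232×10^8 Pa / (2590 kg/m³ × 10 m/s²) = 31785 m
Total depth = 4671 m + 31785 m = 36456 m
= 36.456 km

36.5 km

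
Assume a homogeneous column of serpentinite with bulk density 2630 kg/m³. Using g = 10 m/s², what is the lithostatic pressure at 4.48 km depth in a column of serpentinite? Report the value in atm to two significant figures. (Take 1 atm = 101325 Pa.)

1200 atm

serpentinite: 2630 kg/m³ × 10 m/s² × 4480 m = 1.178×10^8 Pa = 1163 atm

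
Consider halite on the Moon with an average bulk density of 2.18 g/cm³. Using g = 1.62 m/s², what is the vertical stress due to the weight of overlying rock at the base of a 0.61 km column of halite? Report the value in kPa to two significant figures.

halite: 2180 kg/m³ × 1.62 m/s² × 610 m = 2.154×10^6 Pa = 2154 kPa

2200 kPa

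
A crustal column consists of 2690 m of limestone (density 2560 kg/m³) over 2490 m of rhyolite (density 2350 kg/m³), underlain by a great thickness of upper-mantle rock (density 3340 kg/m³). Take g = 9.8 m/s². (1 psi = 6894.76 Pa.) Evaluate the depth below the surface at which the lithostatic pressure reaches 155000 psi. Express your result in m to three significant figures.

34000 m

Pressure at base of upper layers: 2560×9.8×2690 + 2350×9.8×2490 = 1.248×10^8 Pa = 18105 psi
Remaining pressure to be supplied by upper-mantle rock: 1.069×10^9 − 1.248×10^8 = 9.439×10^8 Pa
Additional depth in upper-mantle rock = 9.439×10^8 Pa / (3340 kg/m³ × 9.8 m/s²) = 28836 m
Total depth = 5180 m + 28836 m = 34016 m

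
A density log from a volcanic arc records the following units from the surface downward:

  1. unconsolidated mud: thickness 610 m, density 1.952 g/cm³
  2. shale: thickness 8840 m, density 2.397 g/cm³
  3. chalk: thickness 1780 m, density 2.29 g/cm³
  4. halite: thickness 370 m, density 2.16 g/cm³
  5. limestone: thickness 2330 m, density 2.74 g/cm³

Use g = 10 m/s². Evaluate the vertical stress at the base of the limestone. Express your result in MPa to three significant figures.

336 MPa

unconsolidated mud: 1952 kg/m³ × 10 m/s² × 610 m = 1.191×10^7 Pa = 11.91 MPa
shale: 2397 kg/m³ × 10 m/s² × 8840 m = 2.119×10^8 Pa = 211.9 MPa
chalk: 2290 kg/m³ × 10 m/s² × 1780 m = 4.076×10^7 Pa = 40.76 MPa
halite: 2160 kg/m³ × 10 m/s² × 370 m = 7.992×10^6 Pa = 7.992 MPa
limestone: 2740 kg/m³ × 10 m/s² × 2330 m = 6.384×10^7 Pa = 63.84 MPa
Total = 11.91 + 211.9 + 40.76 + 7.992 + 63.84 = 336.40 MPa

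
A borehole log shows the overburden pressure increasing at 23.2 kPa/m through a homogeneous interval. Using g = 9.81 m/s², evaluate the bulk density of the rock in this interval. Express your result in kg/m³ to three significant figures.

ρ = (dP/dz)/g = 23.2 kPa/m / 9.81 m/s² = 23200 Pa/m / 9.81 m/s² = 2364.9 kg/m³

2360 kg/m³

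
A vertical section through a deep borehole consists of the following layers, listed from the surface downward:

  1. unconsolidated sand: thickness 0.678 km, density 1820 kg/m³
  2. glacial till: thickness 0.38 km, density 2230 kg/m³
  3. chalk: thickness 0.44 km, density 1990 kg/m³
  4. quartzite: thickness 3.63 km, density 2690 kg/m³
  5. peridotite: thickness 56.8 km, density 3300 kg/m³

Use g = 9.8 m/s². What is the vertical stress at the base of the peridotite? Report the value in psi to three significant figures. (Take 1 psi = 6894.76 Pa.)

unconsolidated sand: 1820 kg/m³ × 9.8 m/s² × 678 m = 1.209×10^7 Pa = 1754 psi
glacial till: 2230 kg/m³ × 9.8 m/s² × 380 m = 8.305×10^6 Pa = 1204 psi
chalk: 1990 kg/m³ × 9.8 m/s² × 440 m = 8.581×10^6 Pa = 1245 psi
quartzite: 2690 kg/m³ × 9.8 m/s² × 3630 m = 9.569×10^7 Pa = 13879 psi
peridotite: 3300 kg/m³ × 9.8 m/s² × 56800 m = 1.837×10^9 Pa = 2.664×10^5 psi
Total = 1754 + 1204 + 1245 + 13879 + 2.664×10^5 = 2.8450×10^5 psi

285000 psi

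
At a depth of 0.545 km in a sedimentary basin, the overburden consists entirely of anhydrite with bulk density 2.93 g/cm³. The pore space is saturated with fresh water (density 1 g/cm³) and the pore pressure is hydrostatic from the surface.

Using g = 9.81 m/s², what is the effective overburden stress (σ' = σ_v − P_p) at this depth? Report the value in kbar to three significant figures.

Overburden (lithostatic) stress σ_v:
anhydrite: 2930 kg/m³ × 9.81 m/s² × 545 m = 1.567×10^7 Pa = 15.67 MPa
Pore pressure P_p = 1000 kg/m³ × 9.81 m/s² × 545 m = 5.346×10^6 Pa = 5.346 MPa
Effective stress σ' = σ_v − P_p = 15.67 − 5.346 = 10.319 MPa = 0.10319 kbar

0.103 kbar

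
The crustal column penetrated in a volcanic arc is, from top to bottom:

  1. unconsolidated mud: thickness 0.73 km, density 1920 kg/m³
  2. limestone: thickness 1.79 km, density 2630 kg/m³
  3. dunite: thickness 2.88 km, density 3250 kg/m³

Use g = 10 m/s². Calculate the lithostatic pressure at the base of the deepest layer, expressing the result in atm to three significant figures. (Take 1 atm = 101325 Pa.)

unconsolidated mud: 1920 kg/m³ × 10 m/s² × 730 m = 1.402×10^7 Pa = 138.3 atm
limestone: 2630 kg/m³ × 10 m/s² × 1790 m = 4.708×10^7 Pa = 464.6 atm
dunite: 3250 kg/m³ × 10 m/s² × 2880 m = 9.360×10^7 Pa = 923.8 atm
Total = 138.3 + 464.6 + 923.8 = 1526.7 atm

1530 atm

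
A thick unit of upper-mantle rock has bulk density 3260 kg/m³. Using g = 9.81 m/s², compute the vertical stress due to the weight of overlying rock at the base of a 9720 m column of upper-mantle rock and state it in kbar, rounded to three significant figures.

3.11 kbar

upper-mantle rock: 3260 kg/m³ × 9.81 m/s² × 9720 m = 3.109×10^8 Pa = 3.109 kbar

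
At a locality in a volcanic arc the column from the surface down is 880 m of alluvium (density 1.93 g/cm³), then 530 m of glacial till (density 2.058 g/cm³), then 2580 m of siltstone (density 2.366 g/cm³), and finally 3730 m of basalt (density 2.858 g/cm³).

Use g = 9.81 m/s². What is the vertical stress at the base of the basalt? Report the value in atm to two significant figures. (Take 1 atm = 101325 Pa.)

1900 atm

alluvium: 1930 kg/m³ × 9.81 m/s² × 880 m = 1.666×10^7 Pa = 164.4 atm
glacial till: 2058 kg/m³ × 9.81 m/s² × 530 m = 1.070×10^7 Pa = 105.6 atm
siltstone: 2366 kg/m³ × 9.81 m/s² × 2580 m = 5.988×10^7 Pa = 591.0 atm
basalt: 2858 kg/m³ × 9.81 m/s² × 3730 m = 1.046×10^8 Pa = 1032 atm
Total = 164.4 + 105.6 + 591.0 + 1032 = 1893.1 atm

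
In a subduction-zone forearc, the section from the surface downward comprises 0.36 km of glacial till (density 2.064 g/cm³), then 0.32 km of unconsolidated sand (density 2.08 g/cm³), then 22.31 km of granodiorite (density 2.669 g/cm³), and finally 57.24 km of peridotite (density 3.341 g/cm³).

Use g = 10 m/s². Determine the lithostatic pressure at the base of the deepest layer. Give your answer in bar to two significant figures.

glacial till: 2064 kg/m³ × 10 m/s² × 360 m = 7.430×10^6 Pa = 74.30 bar
unconsolidated sand: 2080 kg/m³ × 10 m/s² × 320 m = 6.656×10^6 Pa = 66.56 bar
granodiorite: 2669 kg/m³ × 10 m/s² × 22310 m = 5.955×10^8 Pa = 5955 bar
peridotite: 3341 kg/m³ × 10 m/s² × 57240 m = 1.912×10^9 Pa = 19124 bar
Total = 74.30 + 66.56 + 5955 + 19124 = 25219 bar

25000 bar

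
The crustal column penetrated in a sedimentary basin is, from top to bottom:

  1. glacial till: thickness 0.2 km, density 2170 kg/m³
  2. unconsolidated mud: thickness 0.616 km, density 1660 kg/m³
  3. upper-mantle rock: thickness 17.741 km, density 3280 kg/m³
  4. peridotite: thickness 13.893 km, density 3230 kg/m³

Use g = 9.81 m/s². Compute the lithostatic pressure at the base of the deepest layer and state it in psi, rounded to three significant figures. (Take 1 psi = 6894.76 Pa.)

149000 psi

glacial till: 2170 kg/m³ × 9.81 m/s² × 200 m = 4.258×10^6 Pa = 617.5 psi
unconsolidated mud: 1660 kg/m³ × 9.81 m/s² × 616 m = 1.003×10^7 Pa = 1455 psi
upper-mantle rock: 3280 kg/m³ × 9.81 m/s² × 17741 m = 5.708×10^8 Pa = 82795 psi
peridotite: 3230 kg/m³ × 9.81 m/s² × 13893 m = 4.402×10^8 Pa = 63848 psi
Total = 617.5 + 1455 + 82795 + 63848 = 1.4872×10^5 psi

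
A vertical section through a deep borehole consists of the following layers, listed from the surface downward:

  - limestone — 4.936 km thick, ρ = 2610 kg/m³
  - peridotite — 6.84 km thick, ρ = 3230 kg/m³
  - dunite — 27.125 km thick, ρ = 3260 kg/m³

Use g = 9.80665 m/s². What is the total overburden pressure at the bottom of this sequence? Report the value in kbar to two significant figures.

12 kbar

limestone: 2610 kg/m³ × 9.80665 m/s² × 4936 m = 1.263×10^8 Pa = 1.263 kbar
peridotite: 3230 kg/m³ × 9.80665 m/s² × 6840 m = 2.167×10^8 Pa = 2.167 kbar
dunite: 3260 kg/m³ × 9.80665 m/s² × 27125 m = 8.672×10^8 Pa = 8.672 kbar
Total = 1.263 + 2.167 + 8.672 = 12.102 kbar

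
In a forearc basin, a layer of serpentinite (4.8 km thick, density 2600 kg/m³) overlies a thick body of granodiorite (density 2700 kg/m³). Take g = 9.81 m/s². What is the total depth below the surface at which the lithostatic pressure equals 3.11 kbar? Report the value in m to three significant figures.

Pressure at base of upper layers: 2600×9.81×4800 = 1.224×10^8 Pa = 1.224 kbar
Remaining pressure to be supplied by granodiorite: 3.110×10^8 − 1.224×10^8 = 1.886×10^8 Pa
Additional depth in granodiorite = 1.886×10^8 Pa / (2700 kg/m³ × 9.81 m/s²) = 7119.4 m
Total depth = 4800 m + 7119.4 m = 11919 m

11900 m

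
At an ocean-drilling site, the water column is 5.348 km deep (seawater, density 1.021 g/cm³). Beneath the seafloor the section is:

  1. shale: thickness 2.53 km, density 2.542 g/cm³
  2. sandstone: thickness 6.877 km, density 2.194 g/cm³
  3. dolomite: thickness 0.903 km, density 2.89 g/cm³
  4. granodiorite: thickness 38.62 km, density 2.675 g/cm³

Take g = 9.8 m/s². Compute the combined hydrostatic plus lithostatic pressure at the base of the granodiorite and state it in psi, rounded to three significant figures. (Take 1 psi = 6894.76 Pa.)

seawater: 1021 kg/m³ × 9.8 m/s² × 5348 m = 5.351×10^7 Pa = 7761 psi
shale: 2542 kg/m³ × 9.8 m/s² × 2530 m = 6.303×10^7 Pa = 9141 psi
sandstone: 2194 kg/m³ × 9.8 m/s² × 6877 m = 1.479×10^8 Pa = 21446 psi
dolomite: 2890 kg/m³ × 9.8 m/s² × 903 m = 2.557×10^7 Pa = 3709 psi
granodiorite: 2675 kg/m³ × 9.8 m/s² × 38620 m = 1.012×10^9 Pa = 1.468×10^5 psi
Total = 7761 + 9141 + 21446 + 3709 + 1.468×10^5 = 1.8890×10^5 psi

189000 psi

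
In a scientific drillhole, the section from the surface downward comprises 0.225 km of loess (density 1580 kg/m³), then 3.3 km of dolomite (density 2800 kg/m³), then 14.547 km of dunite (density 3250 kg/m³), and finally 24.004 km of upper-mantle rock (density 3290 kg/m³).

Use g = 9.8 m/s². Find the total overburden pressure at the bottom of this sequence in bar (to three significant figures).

13300 bar

loess: 1580 kg/m³ × 9.8 m/s² × 225 m = 3.484×10^6 Pa = 34.84 bar
dolomite: 2800 kg/m³ × 9.8 m/s² × 3300 m = 9.055×10^7 Pa = 905.5 bar
dunite: 3250 kg/m³ × 9.8 m/s² × 14547 m = 4.633×10^8 Pa = 4633 bar
upper-mantle rock: 3290 kg/m³ × 9.8 m/s² × 24004 m = 7.739×10^8 Pa = 7739 bar
Total = 34.84 + 905.5 + 4633 + 7739 = 13313 bar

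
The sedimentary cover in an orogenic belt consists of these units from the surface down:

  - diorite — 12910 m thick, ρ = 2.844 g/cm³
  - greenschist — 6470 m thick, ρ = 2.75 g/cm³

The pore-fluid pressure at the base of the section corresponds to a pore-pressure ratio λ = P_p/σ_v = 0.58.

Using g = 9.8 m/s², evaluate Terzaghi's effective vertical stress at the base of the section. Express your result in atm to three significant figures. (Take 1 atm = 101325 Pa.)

2210 atm

Overburden (lithostatic) stress σ_v:
diorite: 2844 kg/m³ × 9.8 m/s² × 12910 m = 3.598×10^8 Pa = 359.8 MPa
greenschist: 2750 kg/m³ × 9.8 m/s² × 6470 m = 1.744×10^8 Pa = 174.4 MPa
Total = 359.8 + 174.4 = 534.18 MPa
Pore pressure P_p = λ·σ_v = 0.58 × 534.2 MPa = 309.8 MPa
Effective stress σ' = σ_v − P_p = 534.2 − 309.8 = 224.36 MPa = 2214.2 atm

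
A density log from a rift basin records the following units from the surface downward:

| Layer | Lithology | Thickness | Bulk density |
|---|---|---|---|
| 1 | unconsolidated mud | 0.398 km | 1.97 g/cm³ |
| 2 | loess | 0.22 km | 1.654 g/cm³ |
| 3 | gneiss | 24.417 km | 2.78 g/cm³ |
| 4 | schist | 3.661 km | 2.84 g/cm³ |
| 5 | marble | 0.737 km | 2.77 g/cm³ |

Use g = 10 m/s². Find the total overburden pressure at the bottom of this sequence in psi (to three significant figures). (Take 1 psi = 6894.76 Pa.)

unconsolidated mud: 1970 kg/m³ × 10 m/s² × 398 m = 7.841×10^6 Pa = 1137 psi
loess: 1654 kg/m³ × 10 m/s² × 220 m = 3.639×10^6 Pa = 527.8 psi
gneiss: 2780 kg/m³ × 10 m/s² × 24417 m = 6.788×10^8 Pa = 98451 psi
schist: 2840 kg/m³ × 10 m/s² × 3661 m = 1.040×10^8 Pa = 15080 psi
marble: 2770 kg/m³ × 10 m/s² × 737 m = 2.041×10^7 Pa = 2961 psi
Total = 1137 + 527.8 + 98451 + 15080 + 2961 = 1.1816×10^5 psi

118000 psi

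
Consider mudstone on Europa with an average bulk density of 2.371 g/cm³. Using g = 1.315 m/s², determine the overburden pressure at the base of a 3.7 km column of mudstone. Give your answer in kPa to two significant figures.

mudstone: 2371 kg/m³ × 1.315 m/s² × 3700 m = 1.154×10^7 Pa = 11536 kPa

12000 kPa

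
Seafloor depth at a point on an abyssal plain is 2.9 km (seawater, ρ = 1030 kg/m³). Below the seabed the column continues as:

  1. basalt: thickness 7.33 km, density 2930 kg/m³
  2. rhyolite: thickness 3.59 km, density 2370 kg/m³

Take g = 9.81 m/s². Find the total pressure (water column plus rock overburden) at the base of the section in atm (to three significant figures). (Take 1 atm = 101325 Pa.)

3190 atm

seawater: 1030 kg/m³ × 9.81 m/s² × 2900 m = 2.930×10^7 Pa = 289.2 atm
basalt: 2930 kg/m³ × 9.81 m/s² × 7330 m = 2.107×10^8 Pa = 2079 atm
rhyolite: 2370 kg/m³ × 9.81 m/s² × 3590 m = 8.347×10^7 Pa = 823.7 atm
Total = 289.2 + 2079 + 823.7 = 3192.3 atm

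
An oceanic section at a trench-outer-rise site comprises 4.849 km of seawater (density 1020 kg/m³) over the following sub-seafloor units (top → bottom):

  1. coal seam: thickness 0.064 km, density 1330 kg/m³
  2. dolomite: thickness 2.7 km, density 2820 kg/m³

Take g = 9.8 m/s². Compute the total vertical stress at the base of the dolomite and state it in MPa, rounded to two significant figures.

seawater: 1020 kg/m³ × 9.8 m/s² × 4849 m = 4.847×10^7 Pa = 48.47 MPa
coal seam: 1330 kg/m³ × 9.8 m/s² × 64 m = 8.342×10^5 Pa = 0.8342 MPa
dolomite: 2820 kg/m³ × 9.8 m/s² × 2700 m = 7.462×10^7 Pa = 74.62 MPa
Total = 48.47 + 0.8342 + 74.62 = 123.92 MPa

120 MPa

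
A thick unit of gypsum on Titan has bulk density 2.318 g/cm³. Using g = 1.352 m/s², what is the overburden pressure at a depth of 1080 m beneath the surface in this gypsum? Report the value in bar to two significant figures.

34 bar

gypsum: 2318 kg/m³ × 1.352 m/s² × 1080 m = 3.385×10^6 Pa = 33.85 bar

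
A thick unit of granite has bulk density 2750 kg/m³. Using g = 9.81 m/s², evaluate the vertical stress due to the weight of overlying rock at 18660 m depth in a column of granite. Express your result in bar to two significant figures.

granite: 2750 kg/m³ × 9.81 m/s² × 18660 m = 5.034×10^8 Pa = 5034 bar

5000 bar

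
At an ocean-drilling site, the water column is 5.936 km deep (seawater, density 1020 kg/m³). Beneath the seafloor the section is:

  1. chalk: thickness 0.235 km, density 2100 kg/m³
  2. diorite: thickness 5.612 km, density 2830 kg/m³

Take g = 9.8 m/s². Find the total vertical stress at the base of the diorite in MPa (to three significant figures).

220 MPa

seawater: 1020 kg/m³ × 9.8 m/s² × 5936 m = 5.934×10^7 Pa = 59.34 MPa
chalk: 2100 kg/m³ × 9.8 m/s² × 235 m = 4.836×10^6 Pa = 4.836 MPa
diorite: 2830 kg/m³ × 9.8 m/s² × 5612 m = 1.556×10^8 Pa = 155.6 MPa
Total = 59.34 + 4.836 + 155.6 = 219.82 MPa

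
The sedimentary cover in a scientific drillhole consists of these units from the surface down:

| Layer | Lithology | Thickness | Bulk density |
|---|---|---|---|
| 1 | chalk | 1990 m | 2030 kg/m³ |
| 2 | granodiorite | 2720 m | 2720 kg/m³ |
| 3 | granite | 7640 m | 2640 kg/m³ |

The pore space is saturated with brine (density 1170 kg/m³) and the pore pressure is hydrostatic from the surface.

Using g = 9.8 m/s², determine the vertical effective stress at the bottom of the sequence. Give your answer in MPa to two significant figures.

170 MPa

Overburden (lithostatic) stress σ_v:
chalk: 2030 kg/m³ × 9.8 m/s² × 1990 m = 3.959×10^7 Pa = 39.59 MPa
granodiorite: 2720 kg/m³ × 9.8 m/s² × 2720 m = 7.250×10^7 Pa = 72.50 MPa
granite: 2640 kg/m³ × 9.8 m/s² × 7640 m = 1.977×10^8 Pa = 197.7 MPa
Total = 39.59 + 72.50 + 197.7 = 309.76 MPa
Pore pressure P_p = 1170 kg/m³ × 9.8 m/s² × 12350 m = 1.416×10^8 Pa = 141.6 MPa
Effective stress σ' = σ_v − P_p = 309.8 − 141.6 = 168.15 MPa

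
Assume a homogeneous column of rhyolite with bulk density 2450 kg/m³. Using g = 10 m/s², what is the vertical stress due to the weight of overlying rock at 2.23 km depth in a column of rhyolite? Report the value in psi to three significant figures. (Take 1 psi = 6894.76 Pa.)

7920 psi

rhyolite: 2450 kg/m³ × 10 m/s² × 2230 m = 5.463×10^7 Pa = 7924 psi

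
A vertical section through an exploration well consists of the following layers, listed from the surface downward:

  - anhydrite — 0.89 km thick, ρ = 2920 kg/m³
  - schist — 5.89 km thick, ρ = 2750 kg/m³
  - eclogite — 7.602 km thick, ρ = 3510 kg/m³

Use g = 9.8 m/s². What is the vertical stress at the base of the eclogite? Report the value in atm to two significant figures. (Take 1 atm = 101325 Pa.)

4400 atm

anhydrite: 2920 kg/m³ × 9.8 m/s² × 890 m = 2.547×10^7 Pa = 251.4 atm
schist: 2750 kg/m³ × 9.8 m/s² × 5890 m = 1.587×10^8 Pa = 1567 atm
eclogite: 3510 kg/m³ × 9.8 m/s² × 7602 m = 2.615×10^8 Pa = 2581 atm
Total = 251.4 + 1567 + 2581 = 4398.7 atm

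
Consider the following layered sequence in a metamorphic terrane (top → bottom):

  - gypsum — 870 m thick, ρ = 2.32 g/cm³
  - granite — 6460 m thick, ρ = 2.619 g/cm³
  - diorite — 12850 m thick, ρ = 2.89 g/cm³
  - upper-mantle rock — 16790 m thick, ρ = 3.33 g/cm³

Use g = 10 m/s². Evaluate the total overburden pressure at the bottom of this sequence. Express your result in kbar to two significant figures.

gypsum: 2320 kg/m³ × 10 m/s² × 870 m = 2.018×10^7 Pa = 0.2018 kbar
granite: 2619 kg/m³ × 10 m/s² × 6460 m = 1.692×10^8 Pa = 1.692 kbar
diorite: 2890 kg/m³ × 10 m/s² × 12850 m = 3.714×10^8 Pa = 3.714 kbar
upper-mantle rock: 3330 kg/m³ × 10 m/s² × 16790 m = 5.591×10^8 Pa = 5.591 kbar
Total = 0.2018 + 1.692 + 3.714 + 5.591 = 11.198 kbar

11 kbar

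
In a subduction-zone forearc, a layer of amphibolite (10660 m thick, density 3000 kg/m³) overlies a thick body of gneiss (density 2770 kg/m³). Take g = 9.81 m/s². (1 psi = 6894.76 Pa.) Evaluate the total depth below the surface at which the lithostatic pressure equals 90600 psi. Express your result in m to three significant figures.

Pressure at base of upper layers: 3000×9.81×10660 = 3.137×10^8 Pa = 45502 psi
Remaining pressure to be supplied by gneiss: 6.247×10^8 − 3.137×10^8 = 3.109×10^8 Pa
Additional depth in gneiss = 3.109×10^8 Pa / (2770 kg/m³ × 9.81 m/s²) = 11443 m
Total depth = 10660 m + 11443 m = 22103 m

22100 m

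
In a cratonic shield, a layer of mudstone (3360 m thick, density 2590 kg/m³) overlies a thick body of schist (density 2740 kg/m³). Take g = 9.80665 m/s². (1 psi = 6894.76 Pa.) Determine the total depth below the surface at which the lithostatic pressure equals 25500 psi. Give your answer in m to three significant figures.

Pressure at base of upper layers: 2590×9.80665×3360 = 8.534×10^7 Pa = 12378 psi
Remaining pressure to be supplied by schist: 1.758×10^8 − 8.534×10^7 = 9.047×10^7 Pa
Additional depth in schist = 9.047×10^7 Pa / (2740 kg/m³ × 9.80665 m/s²) = 3367.1 m
Total depth = 3360 m + 3367.1 m = 6727.1 m

6730 m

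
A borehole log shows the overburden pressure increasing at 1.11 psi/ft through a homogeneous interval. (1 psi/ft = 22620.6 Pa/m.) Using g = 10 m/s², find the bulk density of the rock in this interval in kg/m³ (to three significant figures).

ρ = (dP/dz)/g = 1.11 psi/ft / 10 m/s² = 25109 Pa/m / 10 m/s² = 2510.9 kg/m³

2510 kg/m³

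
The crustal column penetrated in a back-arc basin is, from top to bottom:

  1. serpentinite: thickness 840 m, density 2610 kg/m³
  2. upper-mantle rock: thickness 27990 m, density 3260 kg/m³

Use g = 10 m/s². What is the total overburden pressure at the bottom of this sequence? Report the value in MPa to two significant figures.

serpentinite: 2610 kg/m³ × 10 m/s² × 840 m = 2.192×10^7 Pa = 21.92 MPa
upper-mantle rock: 3260 kg/m³ × 10 m/s² × 27990 m = 9.125×10^8 Pa = 912.5 MPa
Total = 21.92 + 912.5 = 934.40 MPa

930 MPa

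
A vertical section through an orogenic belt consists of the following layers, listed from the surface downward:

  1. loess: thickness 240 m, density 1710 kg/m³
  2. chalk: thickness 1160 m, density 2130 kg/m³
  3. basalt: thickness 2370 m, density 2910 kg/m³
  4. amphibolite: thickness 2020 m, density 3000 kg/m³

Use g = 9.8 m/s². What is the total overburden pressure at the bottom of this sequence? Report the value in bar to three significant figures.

1550 bar

loess: 1710 kg/m³ × 9.8 m/s² × 240 m = 4.022×10^6 Pa = 40.22 bar
chalk: 2130 kg/m³ × 9.8 m/s² × 1160 m = 2.421×10^7 Pa = 242.1 bar
basalt: 2910 kg/m³ × 9.8 m/s² × 2370 m = 6.759×10^7 Pa = 675.9 bar
amphibolite: 3000 kg/m³ × 9.8 m/s² × 2020 m = 5.939×10^7 Pa = 593.9 bar
Total = 40.22 + 242.1 + 675.9 + 593.9 = 1552.1 bar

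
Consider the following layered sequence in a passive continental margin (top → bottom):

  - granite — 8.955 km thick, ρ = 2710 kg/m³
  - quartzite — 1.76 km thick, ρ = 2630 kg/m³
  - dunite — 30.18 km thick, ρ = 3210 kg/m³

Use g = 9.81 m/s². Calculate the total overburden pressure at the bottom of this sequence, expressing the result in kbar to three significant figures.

granite: 2710 kg/m³ × 9.81 m/s² × 8955 m = 2.381×10^8 Pa = 2.381 kbar
quartzite: 2630 kg/m³ × 9.81 m/s² × 1760 m = 4.541×10^7 Pa = 0.4541 kbar
dunite: 3210 kg/m³ × 9.81 m/s² × 30180 m = 9.504×10^8 Pa = 9.504 kbar
Total = 2.381 + 0.4541 + 9.504 = 12.338 kbar

12.3 kbar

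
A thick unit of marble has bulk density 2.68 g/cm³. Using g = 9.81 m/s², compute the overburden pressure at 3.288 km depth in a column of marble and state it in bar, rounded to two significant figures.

marble: 2680 kg/m³ × 9.81 m/s² × 3288 m = 8.644×10^7 Pa = 864.4 bar

860 bar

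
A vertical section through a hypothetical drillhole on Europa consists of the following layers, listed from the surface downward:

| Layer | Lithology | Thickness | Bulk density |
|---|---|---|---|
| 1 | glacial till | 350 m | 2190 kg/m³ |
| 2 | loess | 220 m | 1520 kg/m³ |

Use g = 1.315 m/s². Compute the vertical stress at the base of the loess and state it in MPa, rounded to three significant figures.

1.45 MPa

glacial till: 2190 kg/m³ × 1.315 m/s² × 350 m = 1.008×10^6 Pa = 1.008 MPa
loess: 1520 kg/m³ × 1.315 m/s² × 220 m = 4.397×10^5 Pa = 0.4397 MPa
Total = 1.008 + 0.4397 = 1.4477 MPa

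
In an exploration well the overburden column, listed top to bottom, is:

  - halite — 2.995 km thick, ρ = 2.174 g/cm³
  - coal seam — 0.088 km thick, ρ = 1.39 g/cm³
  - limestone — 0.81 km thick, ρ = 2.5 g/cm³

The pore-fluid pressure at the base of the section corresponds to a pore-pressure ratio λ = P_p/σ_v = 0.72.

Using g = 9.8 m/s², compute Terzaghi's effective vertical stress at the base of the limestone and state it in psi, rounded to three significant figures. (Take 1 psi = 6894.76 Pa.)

3450 psi

Overburden (lithostatic) stress σ_v:
halite: 2174 kg/m³ × 9.8 m/s² × 2995 m = 6.381×10^7 Pa = 63.81 MPa
coal seam: 1390 kg/m³ × 9.8 m/s² × 88 m = 1.199×10^6 Pa = 1.199 MPa
limestone: 2500 kg/m³ × 9.8 m/s² × 810 m = 1.984×10^7 Pa = 19.84 MPa
Total = 63.81 + 1.199 + 19.84 = 84.853 MPa
Pore pressure P_p = λ·σ_v = 0.72 × 84.85 MPa = 61.09 MPa
Effective stress σ' = σ_v − P_p = 84.85 − 61.09 = 23.759 MPa = 3445.9 psi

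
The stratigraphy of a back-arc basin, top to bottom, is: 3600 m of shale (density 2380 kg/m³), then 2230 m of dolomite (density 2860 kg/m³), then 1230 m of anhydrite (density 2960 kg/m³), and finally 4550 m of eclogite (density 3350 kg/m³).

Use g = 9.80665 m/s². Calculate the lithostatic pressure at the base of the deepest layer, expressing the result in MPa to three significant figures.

shale: 2380 kg/m³ × 9.80665 m/s² × 3600 m = 8.402×10^7 Pa = 84.02 MPa
dolomite: 2860 kg/m³ × 9.80665 m/s² × 2230 m = 6.254×10^7 Pa = 62.54 MPa
anhydrite: 2960 kg/m³ × 9.80665 m/s² × 1230 m = 3.570×10^7 Pa = 35.70 MPa
eclogite: 3350 kg/m³ × 9.80665 m/s² × 4550 m = 1.495×10^8 Pa = 149.5 MPa
Total = 84.02 + 62.54 + 35.70 + 149.5 = 331.75 MPa

332 MPa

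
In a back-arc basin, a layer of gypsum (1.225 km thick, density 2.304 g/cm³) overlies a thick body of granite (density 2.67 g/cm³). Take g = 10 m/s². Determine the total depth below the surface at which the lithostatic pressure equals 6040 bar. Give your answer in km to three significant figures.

Pressure at base of upper layers: 2304×10×1225 = 2.822×10^7 Pa = 282.2 bar
Remaining pressure to be supplied by granite: 6.040×10^8 − 2.822×10^7 = 5.758×10^8 Pa
Additional depth in granite = 5.758×10^8 Pa / (2670 kg/m³ × 10 m/s²) = 21565 m
Total depth = 1225 m + 21565 m = 22790 m
= 22.790 km

22.8 km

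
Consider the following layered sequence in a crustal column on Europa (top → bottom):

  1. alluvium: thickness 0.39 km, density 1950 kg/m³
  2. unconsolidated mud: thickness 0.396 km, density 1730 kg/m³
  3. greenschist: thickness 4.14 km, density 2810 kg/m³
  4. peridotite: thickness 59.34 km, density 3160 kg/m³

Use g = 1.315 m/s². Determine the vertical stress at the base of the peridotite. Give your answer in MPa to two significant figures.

260 MPa

alluvium: 1950 kg/m³ × 1.315 m/s² × 390 m = 1.000×10^6 Pa = 1.000 MPa
unconsolidated mud: 1730 kg/m³ × 1.315 m/s² × 396 m = 9.009×10^5 Pa = 0.9009 MPa
greenschist: 2810 kg/m³ × 1.315 m/s² × 4140 m = 1.530×10^7 Pa = 15.30 MPa
peridotite: 3160 kg/m³ × 1.315 m/s² × 59340 m = 2.466×10^8 Pa = 246.6 MPa
Total = 1.000 + 0.9009 + 15.30 + 246.6 = 263.78 MPa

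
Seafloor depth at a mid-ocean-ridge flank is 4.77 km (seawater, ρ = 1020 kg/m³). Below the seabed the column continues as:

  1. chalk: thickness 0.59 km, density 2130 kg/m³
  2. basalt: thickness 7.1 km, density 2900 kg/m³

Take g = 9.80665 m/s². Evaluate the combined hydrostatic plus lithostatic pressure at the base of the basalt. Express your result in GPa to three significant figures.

0.262 GPa

seawater: 1020 kg/m³ × 9.80665 m/s² × 4770 m = 4.771×10^7 Pa = 0.04771 GPa
chalk: 2130 kg/m³ × 9.80665 m/s² × 590 m = 1.232×10^7 Pa = 0.01232 GPa
basalt: 2900 kg/m³ × 9.80665 m/s² × 7100 m = 2.019×10^8 Pa = 0.2019 GPa
Total = 0.04771 + 0.01232 + 0.2019 = 0.26196 GPa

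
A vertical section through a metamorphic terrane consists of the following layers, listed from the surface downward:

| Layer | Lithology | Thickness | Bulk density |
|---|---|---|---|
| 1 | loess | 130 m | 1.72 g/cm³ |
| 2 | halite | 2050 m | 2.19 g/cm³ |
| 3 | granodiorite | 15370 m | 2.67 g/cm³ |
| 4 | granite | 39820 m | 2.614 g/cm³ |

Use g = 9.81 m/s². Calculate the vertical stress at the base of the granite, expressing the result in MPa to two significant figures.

1500 MPa

loess: 1720 kg/m³ × 9.81 m/s² × 130 m = 2.194×10^6 Pa = 2.194 MPa
halite: 2190 kg/m³ × 9.81 m/s² × 2050 m = 4.404×10^7 Pa = 44.04 MPa
granodiorite: 2670 kg/m³ × 9.81 m/s² × 15370 m = 4.026×10^8 Pa = 402.6 MPa
granite: 2614 kg/m³ × 9.81 m/s² × 39820 m = 1.021×10^9 Pa = 1021 MPa
Total = 2.194 + 44.04 + 402.6 + 1021 = 1469.9 MPa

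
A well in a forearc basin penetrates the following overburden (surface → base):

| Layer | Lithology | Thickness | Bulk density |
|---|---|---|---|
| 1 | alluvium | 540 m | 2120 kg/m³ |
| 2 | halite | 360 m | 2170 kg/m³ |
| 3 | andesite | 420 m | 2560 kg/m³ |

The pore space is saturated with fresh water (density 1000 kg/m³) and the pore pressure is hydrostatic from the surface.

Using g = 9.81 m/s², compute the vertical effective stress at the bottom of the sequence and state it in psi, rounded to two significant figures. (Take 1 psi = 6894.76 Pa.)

Overburden (lithostatic) stress σ_v:
alluvium: 2120 kg/m³ × 9.81 m/s² × 540 m = 1.123×10^7 Pa = 11.23 MPa
halite: 2170 kg/m³ × 9.81 m/s² × 360 m = 7.664×10^6 Pa = 7.664 MPa
andesite: 2560 kg/m³ × 9.81 m/s² × 420 m = 1.055×10^7 Pa = 10.55 MPa
Total = 11.23 + 7.664 + 10.55 = 29.442 MPa
Pore pressure P_p = 1000 kg/m³ × 9.81 m/s² × 1320 m = 1.295×10^7 Pa = 12.95 MPa
Effective stress σ' = σ_v − P_p = 29.44 − 12.95 = 16.493 MPa = 2392.0 psi

2400 psi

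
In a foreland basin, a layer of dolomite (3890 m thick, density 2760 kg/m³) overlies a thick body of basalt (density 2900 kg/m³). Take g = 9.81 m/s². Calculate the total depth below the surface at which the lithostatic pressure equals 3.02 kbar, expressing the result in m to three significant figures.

10800 m

Pressure at base of upper layers: 2760×9.81×3890 = 1.053×10^8 Pa = 1.053 kbar
Remaining pressure to be supplied by basalt: 3.020×10^8 − 1.053×10^8 = 1.967×10^8 Pa
Additional depth in basalt = 1.967×10^8 Pa / (2900 kg/m³ × 9.81 m/s²) = 6913.3 m
Total depth = 3890 m + 6913.3 m = 10803 m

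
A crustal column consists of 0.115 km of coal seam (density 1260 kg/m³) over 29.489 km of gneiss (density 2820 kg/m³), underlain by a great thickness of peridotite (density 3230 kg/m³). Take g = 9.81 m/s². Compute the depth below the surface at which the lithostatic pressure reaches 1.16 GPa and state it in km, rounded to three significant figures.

40.4 km

Pressure at base of upper layers: 1260×9.81×115 + 2820×9.81×29489 = 8.172×10^8 Pa = 0.8172 GPa
Remaining pressure to be supplied by peridotite: 1.160×10^9 − 8.172×10^8 = 3.428×10^8 Pa
Additional depth in peridotite = 3.428×10^8 Pa / (3230 kg/m³ × 9.81 m/s²) = 10818 m
Total depth = 29604 m + 10818 m = 40422 m
= 40.422 km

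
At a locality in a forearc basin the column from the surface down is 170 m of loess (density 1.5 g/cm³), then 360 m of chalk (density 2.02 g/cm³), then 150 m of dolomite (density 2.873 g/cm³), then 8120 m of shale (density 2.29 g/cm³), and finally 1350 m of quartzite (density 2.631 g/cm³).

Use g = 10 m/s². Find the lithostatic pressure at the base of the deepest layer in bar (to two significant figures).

2400 bar

loess: 1500 kg/m³ × 10 m/s² × 170 m = 2.550×10^6 Pa = 25.50 bar
chalk: 2020 kg/m³ × 10 m/s² × 360 m = 7.272×10^6 Pa = 72.72 bar
dolomite: 2873 kg/m³ × 10 m/s² × 150 m = 4.309×10^6 Pa = 43.09 bar
shale: 2290 kg/m³ × 10 m/s² × 8120 m = 1.859×10^8 Pa = 1859 bar
quartzite: 2631 kg/m³ × 10 m/s² × 1350 m = 3.552×10^7 Pa = 355.2 bar
Total = 25.50 + 72.72 + 43.09 + 1859 + 355.2 = 2356.0 bar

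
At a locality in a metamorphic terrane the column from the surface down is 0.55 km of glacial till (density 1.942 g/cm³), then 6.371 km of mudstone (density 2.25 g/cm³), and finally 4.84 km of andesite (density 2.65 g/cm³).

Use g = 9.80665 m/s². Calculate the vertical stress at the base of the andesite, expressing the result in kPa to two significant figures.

280000 kPa

glacial till: 1942 kg/m³ × 9.80665 m/s² × 550 m = 1.047×10^7 Pa = 10474 kPa
mudstone: 2250 kg/m³ × 9.80665 m/s² × 6371 m = 1.406×10^8 Pa = 1.406×10^5 kPa
andesite: 2650 kg/m³ × 9.80665 m/s² × 4840 m = 1.258×10^8 Pa = 1.258×10^5 kPa
Total = 10474 + 1.406×10^5 + 1.258×10^5 = 2.7683×10^5 kPa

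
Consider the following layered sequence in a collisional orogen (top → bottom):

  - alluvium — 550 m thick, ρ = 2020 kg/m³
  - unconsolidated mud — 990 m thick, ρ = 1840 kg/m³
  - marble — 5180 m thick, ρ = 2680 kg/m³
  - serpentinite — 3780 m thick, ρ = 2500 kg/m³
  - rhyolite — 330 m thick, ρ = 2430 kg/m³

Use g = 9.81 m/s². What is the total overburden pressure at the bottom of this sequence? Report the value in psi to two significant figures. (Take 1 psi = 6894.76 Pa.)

39000 psi

alluvium: 2020 kg/m³ × 9.81 m/s² × 550 m = 1.090×10^7 Pa = 1581 psi
unconsolidated mud: 1840 kg/m³ × 9.81 m/s² × 990 m = 1.787×10^7 Pa = 2592 psi
marble: 2680 kg/m³ × 9.81 m/s² × 5180 m = 1.362×10^8 Pa = 19752 psi
serpentinite: 2500 kg/m³ × 9.81 m/s² × 3780 m = 9.270×10^7 Pa = 13446 psi
rhyolite: 2430 kg/m³ × 9.81 m/s² × 330 m = 7.867×10^6 Pa = 1141 psi
Total = 1581 + 2592 + 19752 + 13446 + 1141 = 38511 psi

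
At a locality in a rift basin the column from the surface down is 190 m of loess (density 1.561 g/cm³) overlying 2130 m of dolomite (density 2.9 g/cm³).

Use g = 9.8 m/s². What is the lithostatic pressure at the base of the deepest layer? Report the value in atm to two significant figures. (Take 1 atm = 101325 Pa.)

loess: 1561 kg/m³ × 9.8 m/s² × 190 m = 2.907×10^6 Pa = 28.69 atm
dolomite: 2900 kg/m³ × 9.8 m/s² × 2130 m = 6.053×10^7 Pa = 597.4 atm
Total = 28.69 + 597.4 = 626.12 atm

630 atm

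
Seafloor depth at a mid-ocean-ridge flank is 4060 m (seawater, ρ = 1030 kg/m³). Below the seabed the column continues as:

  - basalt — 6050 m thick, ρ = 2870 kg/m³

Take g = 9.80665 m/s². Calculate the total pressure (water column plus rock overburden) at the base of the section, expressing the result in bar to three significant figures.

seawater: 1030 kg/m³ × 9.80665 m/s² × 4060 m = 4.101×10^7 Pa = 410.1 bar
basalt: 2870 kg/m³ × 9.80665 m/s² × 6050 m = 1.703×10^8 Pa = 1703 bar
Total = 410.1 + 1703 = 2112.9 bar

2110 bar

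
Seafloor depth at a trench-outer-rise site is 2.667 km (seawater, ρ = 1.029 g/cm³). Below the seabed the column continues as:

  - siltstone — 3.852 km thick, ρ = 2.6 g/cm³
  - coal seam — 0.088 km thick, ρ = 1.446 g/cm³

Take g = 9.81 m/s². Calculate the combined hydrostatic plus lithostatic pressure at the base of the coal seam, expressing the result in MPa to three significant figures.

seawater: 1029 kg/m³ × 9.81 m/s² × 2667 m = 2.692×10^7 Pa = 26.92 MPa
siltstone: 2600 kg/m³ × 9.81 m/s² × 3852 m = 9.825×10^7 Pa = 98.25 MPa
coal seam: 1446 kg/m³ × 9.81 m/s² × 88 m = 1.248×10^6 Pa = 1.248 MPa
Total = 26.92 + 98.25 + 1.248 = 126.42 MPa

126 MPa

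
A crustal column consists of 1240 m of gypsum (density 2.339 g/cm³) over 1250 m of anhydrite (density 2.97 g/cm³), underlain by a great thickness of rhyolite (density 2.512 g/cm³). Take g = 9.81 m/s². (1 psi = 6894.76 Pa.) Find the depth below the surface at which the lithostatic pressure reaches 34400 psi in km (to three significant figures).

9.48 km

Pressure at base of upper layers: 2339×9.81×1240 + 2970×9.81×1250 = 6.487×10^7 Pa = 9409 psi
Remaining pressure to be supplied by rhyolite: 2.372×10^8 − 6.487×10^7 = 1.723×10^8 Pa
Additional depth in rhyolite = 1.723×10^8 Pa / (2512 kg/m³ × 9.81 m/s²) = 6992.2 m
Total depth = 2490 m + 6992.2 m = 9482.2 m
= 9.4822 km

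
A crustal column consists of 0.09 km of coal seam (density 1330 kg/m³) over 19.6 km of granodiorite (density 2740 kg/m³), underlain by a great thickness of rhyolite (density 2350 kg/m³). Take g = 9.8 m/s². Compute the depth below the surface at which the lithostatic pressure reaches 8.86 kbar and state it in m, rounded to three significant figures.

Pressure at base of upper layers: 1330×9.8×90 + 2740×9.8×19600 = 5.275×10^8 Pa = 5.275 kbar
Remaining pressure to be supplied by rhyolite: 8.860×10^8 − 5.275×10^8 = 3.585×10^8 Pa
Additional depth in rhyolite = 3.585×10^8 Pa / (2350 kg/m³ × 9.8 m/s²) = 15568 m
Total depth = 19690 m + 15568 m = 35258 m

35300 m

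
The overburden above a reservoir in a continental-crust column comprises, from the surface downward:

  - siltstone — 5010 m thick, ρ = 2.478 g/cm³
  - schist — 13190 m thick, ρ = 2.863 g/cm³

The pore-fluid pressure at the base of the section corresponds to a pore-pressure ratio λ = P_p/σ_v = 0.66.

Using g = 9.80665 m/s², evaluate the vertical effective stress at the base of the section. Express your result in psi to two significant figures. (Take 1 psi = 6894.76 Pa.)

Overburden (lithostatic) stress σ_v:
siltstone: 2478 kg/m³ × 9.80665 m/s² × 5010 m = 1.217×10^8 Pa = 121.7 MPa
schist: 2863 kg/m³ × 9.80665 m/s² × 13190 m = 3.703×10^8 Pa = 370.3 MPa
Total = 121.7 + 370.3 = 492.08 MPa
Pore pressure P_p = λ·σ_v = 0.66 × 492.1 MPa = 324.8 MPa
Effective stress σ' = σ_v − P_p = 492.1 − 324.8 = 167.31 MPa = 24266 psi

24000 psi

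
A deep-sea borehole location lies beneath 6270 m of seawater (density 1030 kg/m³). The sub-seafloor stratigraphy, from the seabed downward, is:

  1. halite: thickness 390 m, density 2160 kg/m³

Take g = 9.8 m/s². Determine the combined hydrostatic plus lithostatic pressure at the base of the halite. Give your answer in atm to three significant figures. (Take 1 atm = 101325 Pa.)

seawater: 1030 kg/m³ × 9.8 m/s² × 6270 m = 6.329×10^7 Pa = 624.6 atm
halite: 2160 kg/m³ × 9.8 m/s² × 390 m = 8.256×10^6 Pa = 81.48 atm
Total = 624.6 + 81.48 = 706.09 atm

706 atm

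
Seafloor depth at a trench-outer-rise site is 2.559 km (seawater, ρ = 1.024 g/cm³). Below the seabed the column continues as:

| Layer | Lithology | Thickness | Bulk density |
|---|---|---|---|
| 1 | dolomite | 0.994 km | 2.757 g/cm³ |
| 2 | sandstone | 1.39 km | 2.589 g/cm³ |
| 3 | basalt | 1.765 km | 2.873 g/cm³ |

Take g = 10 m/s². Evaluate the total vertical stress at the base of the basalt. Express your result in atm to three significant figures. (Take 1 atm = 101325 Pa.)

seawater: 1024 kg/m³ × 10 m/s² × 2559 m = 2.620×10^7 Pa = 258.6 atm
dolomite: 2757 kg/m³ × 10 m/s² × 994 m = 2.740×10^7 Pa = 270.5 atm
sandstone: 2589 kg/m³ × 10 m/s² × 1390 m = 3.599×10^7 Pa = 355.2 atm
basalt: 2873 kg/m³ × 10 m/s² × 1765 m = 5.071×10^7 Pa = 500.5 atm
Total = 258.6 + 270.5 + 355.2 + 500.5 = 1384.7 atm

1380 atm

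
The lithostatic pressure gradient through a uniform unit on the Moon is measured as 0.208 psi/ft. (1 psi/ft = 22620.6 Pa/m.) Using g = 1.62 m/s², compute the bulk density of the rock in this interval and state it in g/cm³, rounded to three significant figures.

2.90 g/cm³

ρ = (dP/dz)/g = 0.208 psi/ft / 1.62 m/s² = 4705.1 Pa/m / 1.62 m/s² = 2904.4 kg/m³
= 2.904 g/cm³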